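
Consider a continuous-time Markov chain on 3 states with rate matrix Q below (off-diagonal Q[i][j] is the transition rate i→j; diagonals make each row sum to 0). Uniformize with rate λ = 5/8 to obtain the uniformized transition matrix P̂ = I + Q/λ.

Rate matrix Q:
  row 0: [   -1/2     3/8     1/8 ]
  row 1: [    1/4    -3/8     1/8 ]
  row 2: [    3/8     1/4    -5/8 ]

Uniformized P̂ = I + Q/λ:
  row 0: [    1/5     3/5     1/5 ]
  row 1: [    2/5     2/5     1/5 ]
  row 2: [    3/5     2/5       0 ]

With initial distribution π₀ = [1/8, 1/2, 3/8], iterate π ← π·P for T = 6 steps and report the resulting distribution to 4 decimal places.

t=0: π = [0.1250, 0.5000, 0.3750]
t=1: π = [0.4500, 0.4250, 0.1250]
t=2: π = [0.3350, 0.4900, 0.1750]
t=3: π = [0.3680, 0.4670, 0.1650]
t=4: π = [0.3594, 0.4736, 0.1670]
t=5: π = [0.3615, 0.4719, 0.1666]
t=6: π = [0.3610, 0.4723, 0.1667]

π = [0.3610, 0.4723, 0.1667]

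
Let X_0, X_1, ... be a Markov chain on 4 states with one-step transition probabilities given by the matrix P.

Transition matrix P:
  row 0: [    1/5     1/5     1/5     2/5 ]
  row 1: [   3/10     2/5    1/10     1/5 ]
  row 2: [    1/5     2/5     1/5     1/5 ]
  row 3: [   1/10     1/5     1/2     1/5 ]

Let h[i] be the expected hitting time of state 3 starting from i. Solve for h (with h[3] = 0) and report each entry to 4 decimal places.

h = [3.2540, 3.9683, 4.0476, 0.0000]

First-step conditioning: h[3] = 0; for i ≠ 3, h[i] = 1 + Σ_k P[i][k]·h[k].
  h[0] = 1 + 1/5·h[0] + 1/5·h[1] + 1/5·h[2]
  h[1] = 1 + 3/10·h[0] + 2/5·h[1] + 1/10·h[2]
  h[2] = 1 + 1/5·h[0] + 2/5·h[1] + 1/5·h[2]
Solving the 3×3 linear system over states ≠ 3 gives exactly h = [205/63, 250/63, 85/21, 0] (h[3] = 0 is the target).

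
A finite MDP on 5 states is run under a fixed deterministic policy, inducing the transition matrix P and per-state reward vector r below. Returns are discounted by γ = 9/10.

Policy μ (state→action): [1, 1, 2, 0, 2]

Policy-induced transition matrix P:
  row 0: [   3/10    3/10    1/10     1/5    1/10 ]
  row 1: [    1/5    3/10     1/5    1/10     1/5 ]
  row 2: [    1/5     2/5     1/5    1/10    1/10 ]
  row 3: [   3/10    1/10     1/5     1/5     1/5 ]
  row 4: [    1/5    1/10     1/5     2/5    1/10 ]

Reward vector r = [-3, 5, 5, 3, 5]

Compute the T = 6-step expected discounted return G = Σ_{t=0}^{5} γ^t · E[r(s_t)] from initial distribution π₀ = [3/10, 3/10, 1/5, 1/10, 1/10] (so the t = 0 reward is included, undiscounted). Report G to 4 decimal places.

G = 12.3655

t=0: π = [0.3000, 0.3000, 0.2000, 0.1000, 0.1000], E[r] = 2.4000, γ^t·E[r] = 2.400000, running G = 2.400000
t=1: π = [0.2400, 0.2800, 0.1700, 0.1700, 0.1400], E[r] = 2.7400, γ^t·E[r] = 2.466000, running G = 4.866000
t=2: π = [0.2410, 0.2550, 0.1760, 0.1830, 0.1450], E[r] = 2.7060, γ^t·E[r] = 2.191860, running G = 7.057860
t=3: π = [0.2424, 0.2520, 0.1759, 0.1859, 0.1438], E[r] = 2.6890, γ^t·E[r] = 1.960281, running G = 9.018141
t=4: π = [0.2428, 0.2517, 0.1758, 0.1860, 0.1438], E[r] = 2.6854, γ^t·E[r] = 1.761904, running G = 10.780045
t=5: π = [0.2429, 0.2516, 0.1757, 0.1860, 0.1438], E[r] = 2.6849, γ^t·E[r] = 1.585422, running G = 12.365467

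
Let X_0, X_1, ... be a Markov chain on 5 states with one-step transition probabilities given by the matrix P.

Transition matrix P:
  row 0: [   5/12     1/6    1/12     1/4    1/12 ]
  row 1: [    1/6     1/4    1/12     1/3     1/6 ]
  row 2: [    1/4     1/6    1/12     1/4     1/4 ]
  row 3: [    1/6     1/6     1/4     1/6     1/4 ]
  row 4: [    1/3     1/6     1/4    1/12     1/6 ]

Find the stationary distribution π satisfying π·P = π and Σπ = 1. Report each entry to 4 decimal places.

π = [0.2774, 0.1818, 0.1487, 0.2180, 0.1741]

Balance equations π_j = Σ_i π_i·P[i][j]:
  π_0 = 5/12·π_0 + 1/6·π_1 + 1/4·π_2 + 1/6·π_3 + 1/3·π_4
  π_1 = 1/6·π_0 + 1/4·π_1 + 1/6·π_2 + 1/6·π_3 + 1/6·π_4
  π_2 = 1/12·π_0 + 1/12·π_1 + 1/12·π_2 + 1/4·π_3 + 1/4·π_4
  π_3 = 1/4·π_0 + 1/3·π_1 + 1/4·π_2 + 1/6·π_3 + 1/12·π_4
  normalize: π_0 + π_1 + π_2 + π_3 + π_4 = 1
Solving the linear system gives exactly π = [5249/18920, 2/11, 2813/18920, 1031/4730, 1647/9460].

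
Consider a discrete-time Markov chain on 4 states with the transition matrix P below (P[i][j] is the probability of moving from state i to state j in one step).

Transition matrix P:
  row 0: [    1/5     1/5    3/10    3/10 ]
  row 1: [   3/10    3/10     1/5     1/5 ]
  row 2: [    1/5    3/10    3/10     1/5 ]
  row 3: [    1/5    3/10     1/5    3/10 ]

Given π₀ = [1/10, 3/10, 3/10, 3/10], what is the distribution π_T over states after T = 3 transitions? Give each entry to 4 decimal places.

π = [0.2277, 0.2771, 0.2476, 0.2476]

t=0: π = [0.1000, 0.3000, 0.3000, 0.3000]
t=1: π = [0.2300, 0.2900, 0.2400, 0.2400]
t=2: π = [0.2290, 0.2770, 0.2470, 0.2470]
t=3: π = [0.2277, 0.2771, 0.2476, 0.2476]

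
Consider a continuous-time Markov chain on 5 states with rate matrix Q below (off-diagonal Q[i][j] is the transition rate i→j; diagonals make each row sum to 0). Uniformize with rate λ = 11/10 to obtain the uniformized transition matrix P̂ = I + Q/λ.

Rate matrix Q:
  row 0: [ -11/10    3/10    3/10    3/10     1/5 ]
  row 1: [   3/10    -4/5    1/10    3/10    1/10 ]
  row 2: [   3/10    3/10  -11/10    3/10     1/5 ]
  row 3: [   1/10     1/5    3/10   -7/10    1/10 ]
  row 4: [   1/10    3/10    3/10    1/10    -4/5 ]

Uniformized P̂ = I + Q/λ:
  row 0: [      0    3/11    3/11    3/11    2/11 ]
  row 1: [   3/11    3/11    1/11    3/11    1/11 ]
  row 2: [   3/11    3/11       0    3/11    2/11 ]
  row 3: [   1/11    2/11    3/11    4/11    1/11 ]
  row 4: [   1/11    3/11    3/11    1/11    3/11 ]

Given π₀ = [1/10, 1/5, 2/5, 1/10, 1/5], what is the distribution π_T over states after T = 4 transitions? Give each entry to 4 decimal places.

t=0: π = [0.1000, 0.2000, 0.4000, 0.1000, 0.2000]
t=1: π = [0.1909, 0.2636, 0.1273, 0.2455, 0.1727]
t=2: π = [0.1446, 0.2504, 0.1901, 0.2636, 0.1512]
t=3: π = [0.1579, 0.2488, 0.1754, 0.2692, 0.1488]
t=4: π = [0.1537, 0.2483, 0.1797, 0.2701, 0.1483]

π = [0.1537, 0.2483, 0.1797, 0.2701, 0.1483]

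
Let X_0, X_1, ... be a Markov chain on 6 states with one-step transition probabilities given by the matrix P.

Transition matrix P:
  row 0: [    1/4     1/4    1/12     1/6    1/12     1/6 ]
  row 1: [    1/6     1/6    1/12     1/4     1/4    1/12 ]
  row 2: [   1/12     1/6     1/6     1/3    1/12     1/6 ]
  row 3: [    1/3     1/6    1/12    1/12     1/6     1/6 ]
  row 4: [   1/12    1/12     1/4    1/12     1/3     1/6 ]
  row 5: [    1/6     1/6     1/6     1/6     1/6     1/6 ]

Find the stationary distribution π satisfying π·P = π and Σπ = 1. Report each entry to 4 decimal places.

Balance equations π_j = Σ_i π_i·P[i][j]:
  π_0 = 1/4·π_0 + 1/6·π_1 + 1/12·π_2 + 1/3·π_3 + 1/12·π_4 + 1/6·π_5
  π_1 = 1/4·π_0 + 1/6·π_1 + 1/6·π_2 + 1/6·π_3 + 1/12·π_4 + 1/6·π_5
  π_2 = 1/12·π_0 + 1/12·π_1 + 1/6·π_2 + 1/12·π_3 + 1/4·π_4 + 1/6·π_5
  π_3 = 1/6·π_0 + 1/4·π_1 + 1/3·π_2 + 1/12·π_3 + 1/12·π_4 + 1/6·π_5
  π_4 = 1/12·π_0 + 1/4·π_1 + 1/12·π_2 + 1/6·π_3 + 1/3·π_4 + 1/6·π_5
  normalize: π_0 + π_1 + π_2 + π_3 + π_4 + π_5 = 1
Solving the linear system gives exactly π = [38456/208921, 34814/208921, 28900/208921, 36302/208921, 38530/208921, 31919/208921].

π = [0.1841, 0.1666, 0.1383, 0.1738, 0.1844, 0.1528]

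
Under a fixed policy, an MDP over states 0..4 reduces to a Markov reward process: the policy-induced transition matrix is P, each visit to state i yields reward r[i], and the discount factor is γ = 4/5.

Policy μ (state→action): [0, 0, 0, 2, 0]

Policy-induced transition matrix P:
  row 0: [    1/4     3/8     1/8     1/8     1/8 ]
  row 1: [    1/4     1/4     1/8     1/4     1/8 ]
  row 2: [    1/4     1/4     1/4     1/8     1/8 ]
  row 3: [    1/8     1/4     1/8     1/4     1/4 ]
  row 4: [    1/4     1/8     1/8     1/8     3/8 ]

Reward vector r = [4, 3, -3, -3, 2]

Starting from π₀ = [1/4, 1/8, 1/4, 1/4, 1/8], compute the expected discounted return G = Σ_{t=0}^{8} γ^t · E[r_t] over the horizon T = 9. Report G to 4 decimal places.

G = 3.7480

t=0: π = [0.2500, 0.1250, 0.2500, 0.2500, 0.1250], E[r] = 0.1250, γ^t·E[r] = 0.125000, running G = 0.125000
t=1: π = [0.2188, 0.2656, 0.1563, 0.1719, 0.1875], E[r] = 1.0625, γ^t·E[r] = 0.850000, running G = 0.975000
t=2: π = [0.2285, 0.2539, 0.1445, 0.1797, 0.1934], E[r] = 1.0898, γ^t·E[r] = 0.697500, running G = 1.672500
t=3: π = [0.2275, 0.2544, 0.1431, 0.1792, 0.1958], E[r] = 1.0981, γ^t·E[r] = 0.562250, running G = 2.234750
t=4: π = [0.2276, 0.2540, 0.1429, 0.1792, 0.1964], E[r] = 1.0988, γ^t·E[r] = 0.450050, running G = 2.684800
t=5: π = [0.2276, 0.2539, 0.1429, 0.1791, 0.1965], E[r] = 1.0991, γ^t·E[r] = 0.360145, running G = 3.044945
t=6: π = [0.2276, 0.2539, 0.1429, 0.1791, 0.1965], E[r] = 1.0992, γ^t·E[r] = 0.288138, running G = 3.333083
t=7: π = [0.2276, 0.2539, 0.1429, 0.1791, 0.1965], E[r] = 1.0992, γ^t·E[r] = 0.230515, running G = 3.563597
t=8: π = [0.2276, 0.2539, 0.1429, 0.1791, 0.1965], E[r] = 1.0992, γ^t·E[r] = 0.184413, running G = 3.748010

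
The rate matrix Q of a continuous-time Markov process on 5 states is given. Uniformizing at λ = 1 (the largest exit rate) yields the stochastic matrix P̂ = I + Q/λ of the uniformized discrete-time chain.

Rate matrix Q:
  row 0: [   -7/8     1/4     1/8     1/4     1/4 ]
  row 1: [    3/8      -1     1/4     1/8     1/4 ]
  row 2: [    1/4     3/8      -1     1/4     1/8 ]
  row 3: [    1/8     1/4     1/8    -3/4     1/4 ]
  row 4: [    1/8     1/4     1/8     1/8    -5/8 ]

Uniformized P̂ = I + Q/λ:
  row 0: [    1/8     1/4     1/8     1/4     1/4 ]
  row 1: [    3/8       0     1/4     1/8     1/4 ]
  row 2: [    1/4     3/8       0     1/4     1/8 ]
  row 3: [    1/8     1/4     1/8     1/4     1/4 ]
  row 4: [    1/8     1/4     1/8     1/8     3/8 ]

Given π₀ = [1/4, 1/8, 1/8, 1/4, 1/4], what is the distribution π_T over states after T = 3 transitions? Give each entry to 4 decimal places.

π = [0.1941, 0.2156, 0.1335, 0.1907, 0.2661]

t=0: π = [0.2500, 0.1250, 0.1250, 0.2500, 0.2500]
t=1: π = [0.1719, 0.2344, 0.1250, 0.2031, 0.2656]
t=2: π = [0.1992, 0.2070, 0.1387, 0.1875, 0.2676]
t=3: π = [0.1941, 0.2156, 0.1335, 0.1907, 0.2661]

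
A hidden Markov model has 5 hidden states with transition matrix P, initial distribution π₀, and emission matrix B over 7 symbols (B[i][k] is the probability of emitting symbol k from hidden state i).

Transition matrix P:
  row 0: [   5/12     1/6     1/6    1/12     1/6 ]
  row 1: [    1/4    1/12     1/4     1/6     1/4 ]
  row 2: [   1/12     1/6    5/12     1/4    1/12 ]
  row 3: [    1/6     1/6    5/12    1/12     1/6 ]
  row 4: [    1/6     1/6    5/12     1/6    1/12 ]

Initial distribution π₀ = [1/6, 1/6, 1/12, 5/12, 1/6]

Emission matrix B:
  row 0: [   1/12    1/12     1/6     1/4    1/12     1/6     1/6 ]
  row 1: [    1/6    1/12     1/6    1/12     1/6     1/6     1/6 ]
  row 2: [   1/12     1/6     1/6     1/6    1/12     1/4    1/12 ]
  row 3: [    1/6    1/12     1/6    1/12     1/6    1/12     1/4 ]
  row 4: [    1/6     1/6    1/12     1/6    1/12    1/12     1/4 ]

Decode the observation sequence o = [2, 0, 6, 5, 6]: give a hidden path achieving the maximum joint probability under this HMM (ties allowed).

path = [3, 2, 3, 2, 3]

t=0: δ = [2.778e-02, 2.778e-02, 1.389e-02, 6.944e-02, 1.389e-02]  (obs o_0=2)
t=1: δ = [9.645e-04, 1.929e-03, 2.411e-03, 9.645e-04, 1.929e-03]  ψ = [0, 3, 3, 3, 3]  (obs o_1=0)
t=2: δ = [8.038e-05, 6.698e-05, 8.372e-05, 1.507e-04, 1.206e-04]  ψ = [1, 2, 2, 2, 1]  (obs o_2=6)
t=3: δ = [5.582e-06, 4.186e-06, 1.570e-05, 1.744e-06, 2.093e-06]  ψ = [0, 3, 3, 2, 3]  (obs o_3=5)
t=4: δ = [3.876e-07, 4.361e-07, 5.451e-07, 9.811e-07, 3.270e-07]  ψ = [0, 2, 2, 2, 2]  (obs o_4=6)
backtrack: best end state = 3; path = [3, 2, 3, 2, 3]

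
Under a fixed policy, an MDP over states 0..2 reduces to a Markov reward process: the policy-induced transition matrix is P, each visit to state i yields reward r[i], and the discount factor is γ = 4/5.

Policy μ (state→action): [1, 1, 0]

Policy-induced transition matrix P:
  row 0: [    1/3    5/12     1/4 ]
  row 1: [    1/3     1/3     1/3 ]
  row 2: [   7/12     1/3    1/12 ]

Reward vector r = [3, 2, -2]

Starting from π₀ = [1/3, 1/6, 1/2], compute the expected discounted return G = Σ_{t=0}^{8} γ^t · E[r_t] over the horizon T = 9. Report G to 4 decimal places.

G = 5.3121

t=0: π = [0.3333, 0.1667, 0.5000], E[r] = 0.3333, γ^t·E[r] = 0.333333, running G = 0.333333
t=1: π = [0.4583, 0.3611, 0.1806], E[r] = 1.7361, γ^t·E[r] = 1.388889, running G = 1.722222
t=2: π = [0.3785, 0.3715, 0.2500], E[r] = 1.3785, γ^t·E[r] = 0.882222, running G = 2.604444
t=3: π = [0.3958, 0.3649, 0.2393], E[r] = 1.4387, γ^t·E[r] = 0.736593, running G = 3.341037
t=4: π = [0.3932, 0.3663, 0.2405], E[r] = 1.4311, γ^t·E[r] = 0.586163, running G = 3.927200
t=5: π = [0.3935, 0.3661, 0.2404], E[r] = 1.4317, γ^t·E[r] = 0.469142, running G = 4.396342
t=6: π = [0.3934, 0.3661, 0.2404], E[r] = 1.4317, γ^t·E[r] = 0.375313, running G = 4.771654
t=7: π = [0.3934, 0.3661, 0.2404], E[r] = 1.4317, γ^t·E[r] = 0.300247, running G = 5.071902
t=8: π = [0.3934, 0.3661, 0.2404], E[r] = 1.4317, γ^t·E[r] = 0.240198, running G = 5.312100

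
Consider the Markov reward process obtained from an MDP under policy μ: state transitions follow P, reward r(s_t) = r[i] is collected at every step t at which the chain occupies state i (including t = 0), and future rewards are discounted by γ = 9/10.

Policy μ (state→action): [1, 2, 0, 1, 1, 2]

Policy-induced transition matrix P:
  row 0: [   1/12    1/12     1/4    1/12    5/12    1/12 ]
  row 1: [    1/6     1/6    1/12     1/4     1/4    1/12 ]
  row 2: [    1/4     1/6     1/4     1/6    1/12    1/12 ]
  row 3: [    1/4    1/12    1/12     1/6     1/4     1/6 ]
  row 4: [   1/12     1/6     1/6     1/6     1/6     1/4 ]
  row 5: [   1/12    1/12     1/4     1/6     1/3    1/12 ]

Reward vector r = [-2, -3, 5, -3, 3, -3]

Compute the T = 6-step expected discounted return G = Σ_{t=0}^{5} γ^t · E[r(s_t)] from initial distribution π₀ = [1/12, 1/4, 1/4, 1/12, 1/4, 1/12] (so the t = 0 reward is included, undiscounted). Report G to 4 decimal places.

t=0: π = [0.0833, 0.2500, 0.2500, 0.0833, 0.2500, 0.0833], E[r] = 0.5833, γ^t·E[r] = 0.583333, running G = 0.583333
t=1: π = [0.1597, 0.1458, 0.1736, 0.1806, 0.2083, 0.1319], E[r] = -0.2014, γ^t·E[r] = -0.181250, running G = 0.402083
t=2: π = [0.1545, 0.1273, 0.1782, 0.1655, 0.2413, 0.1331], E[r] = 0.0284, γ^t·E[r] = 0.022969, running G = 0.425052
t=3: π = [0.1512, 0.1289, 0.1811, 0.1644, 0.2370, 0.1373], E[r] = 0.0221, γ^t·E[r] = 0.016102, running G = 0.441154
t=4: π = [0.1517, 0.1289, 0.1814, 0.1648, 0.2367, 0.1365], E[r] = 0.0229, γ^t·E[r] = 0.015006, running G = 0.456159
t=5: π = [0.1518, 0.1289, 0.1813, 0.1648, 0.2367, 0.1365], E[r] = 0.0225, γ^t·E[r] = 0.013304, running G = 0.469463

G = 0.4695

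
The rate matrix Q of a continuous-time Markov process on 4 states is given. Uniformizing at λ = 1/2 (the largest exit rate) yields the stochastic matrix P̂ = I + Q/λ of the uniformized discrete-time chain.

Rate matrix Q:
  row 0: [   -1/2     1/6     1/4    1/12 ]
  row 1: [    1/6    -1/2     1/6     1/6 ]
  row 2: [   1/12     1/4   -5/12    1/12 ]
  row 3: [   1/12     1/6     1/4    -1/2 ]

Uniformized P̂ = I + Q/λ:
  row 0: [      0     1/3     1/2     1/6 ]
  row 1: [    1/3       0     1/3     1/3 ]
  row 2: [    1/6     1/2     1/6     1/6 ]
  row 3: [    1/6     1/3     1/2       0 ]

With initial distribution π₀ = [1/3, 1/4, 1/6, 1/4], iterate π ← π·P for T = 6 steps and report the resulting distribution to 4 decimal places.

t=0: π = [0.3333, 0.2500, 0.1667, 0.2500]
t=1: π = [0.1528, 0.2778, 0.4028, 0.1667]
t=2: π = [0.1875, 0.3079, 0.3194, 0.1852]
t=3: π = [0.1867, 0.2840, 0.3422, 0.1871]
t=4: π = [0.1829, 0.2957, 0.3386, 0.1828]
t=5: π = [0.1855, 0.2912, 0.3378, 0.1855]
t=6: π = [0.1843, 0.2926, 0.3389, 0.1843]

π = [0.1843, 0.2926, 0.3389, 0.1843]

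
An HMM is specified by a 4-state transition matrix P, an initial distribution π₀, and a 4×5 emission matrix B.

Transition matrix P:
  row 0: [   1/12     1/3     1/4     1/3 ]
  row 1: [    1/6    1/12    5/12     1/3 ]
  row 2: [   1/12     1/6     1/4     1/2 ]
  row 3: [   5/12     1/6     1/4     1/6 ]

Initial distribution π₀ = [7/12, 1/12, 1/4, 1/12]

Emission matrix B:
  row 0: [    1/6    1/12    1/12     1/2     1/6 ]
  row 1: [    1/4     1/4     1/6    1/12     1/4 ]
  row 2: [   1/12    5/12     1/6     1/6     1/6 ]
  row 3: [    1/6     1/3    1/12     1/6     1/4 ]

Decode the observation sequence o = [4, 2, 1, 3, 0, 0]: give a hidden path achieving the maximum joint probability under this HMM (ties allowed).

t=0: δ = [9.722e-02, 2.083e-02, 4.167e-02, 2.083e-02]  (obs o_0=4)
t=1: δ = [7.234e-04, 5.401e-03, 4.051e-03, 2.701e-03]  ψ = [3, 0, 0, 0]  (obs o_1=2)
t=2: δ = [9.377e-05, 1.688e-04, 9.377e-04, 6.752e-04]  ψ = [3, 2, 1, 2]  (obs o_2=1)
t=3: δ = [1.407e-04, 1.302e-05, 3.907e-05, 7.814e-05]  ψ = [3, 2, 2, 2]  (obs o_3=3)
t=4: δ = [5.427e-06, 1.172e-05, 2.930e-06, 7.814e-06]  ψ = [3, 0, 0, 0]  (obs o_4=0)
t=5: δ = [5.427e-07, 4.522e-07, 4.070e-07, 6.512e-07]  ψ = [3, 0, 1, 1]  (obs o_5=0)
backtrack: best end state = 3; path = [0, 2, 3, 0, 1, 3]

path = [0, 2, 3, 0, 1, 3]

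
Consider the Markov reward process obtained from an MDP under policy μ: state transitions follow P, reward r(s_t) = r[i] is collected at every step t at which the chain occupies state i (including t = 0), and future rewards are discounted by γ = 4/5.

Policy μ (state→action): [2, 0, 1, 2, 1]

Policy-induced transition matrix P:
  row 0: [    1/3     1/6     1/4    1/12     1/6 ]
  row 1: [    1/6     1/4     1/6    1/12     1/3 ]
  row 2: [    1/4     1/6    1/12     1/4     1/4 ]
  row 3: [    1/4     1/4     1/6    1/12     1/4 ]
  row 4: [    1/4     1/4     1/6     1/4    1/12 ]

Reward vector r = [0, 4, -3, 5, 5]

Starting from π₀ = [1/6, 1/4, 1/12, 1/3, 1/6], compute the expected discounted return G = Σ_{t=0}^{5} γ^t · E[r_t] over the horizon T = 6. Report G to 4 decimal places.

G = 9.0244

t=0: π = [0.1667, 0.2500, 0.0833, 0.3333, 0.1667], E[r] = 3.2500, γ^t·E[r] = 3.250000, running G = 3.250000
t=1: π = [0.2431, 0.2292, 0.1736, 0.1250, 0.2292], E[r] = 2.1667, γ^t·E[r] = 1.733333, running G = 4.983333
t=2: π = [0.2512, 0.2153, 0.1725, 0.1505, 0.2106], E[r] = 2.1493, γ^t·E[r] = 1.375556, running G = 6.358889
t=3: π = [0.2530, 0.2147, 0.1732, 0.1472, 0.2119], E[r] = 2.1345, γ^t·E[r] = 1.092889, running G = 7.451778
t=4: π = [0.2532, 0.2145, 0.1733, 0.1475, 0.2115], E[r] = 2.1331, γ^t·E[r] = 0.873699, running G = 8.325477
t=5: π = [0.2532, 0.2145, 0.1733, 0.1475, 0.2115], E[r] = 2.1328, γ^t·E[r] = 0.698885, running G = 9.024362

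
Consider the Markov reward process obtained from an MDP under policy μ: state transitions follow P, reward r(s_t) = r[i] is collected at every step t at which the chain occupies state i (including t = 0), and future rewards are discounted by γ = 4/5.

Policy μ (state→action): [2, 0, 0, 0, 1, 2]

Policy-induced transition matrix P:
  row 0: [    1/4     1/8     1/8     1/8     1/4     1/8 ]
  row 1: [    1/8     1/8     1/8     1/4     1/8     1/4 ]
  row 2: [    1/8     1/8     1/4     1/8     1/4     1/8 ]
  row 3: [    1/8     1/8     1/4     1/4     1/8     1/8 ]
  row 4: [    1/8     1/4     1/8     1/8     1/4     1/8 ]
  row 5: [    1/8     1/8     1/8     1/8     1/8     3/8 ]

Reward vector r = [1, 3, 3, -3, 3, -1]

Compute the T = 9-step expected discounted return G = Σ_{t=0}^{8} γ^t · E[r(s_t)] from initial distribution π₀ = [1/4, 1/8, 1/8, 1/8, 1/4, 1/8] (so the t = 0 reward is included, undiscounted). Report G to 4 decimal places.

t=0: π = [0.2500, 0.1250, 0.1250, 0.1250, 0.2500, 0.1250], E[r] = 1.2500, γ^t·E[r] = 1.250000, running G = 1.250000
t=1: π = [0.1563, 0.1563, 0.1563, 0.1563, 0.2031, 0.1719], E[r] = 1.0625, γ^t·E[r] = 0.850000, running G = 2.100000
t=2: π = [0.1445, 0.1504, 0.1641, 0.1641, 0.1895, 0.1875], E[r] = 0.9766, γ^t·E[r] = 0.625000, running G = 2.725000
t=3: π = [0.1431, 0.1487, 0.1660, 0.1643, 0.1873, 0.1907], E[r] = 0.9653, γ^t·E[r] = 0.494250, running G = 3.219250
t=4: π = [0.1429, 0.1484, 0.1663, 0.1641, 0.1870, 0.1913], E[r] = 0.9645, γ^t·E[r] = 0.395050, running G = 3.614300
t=5: π = [0.1429, 0.1484, 0.1663, 0.1641, 0.1870, 0.1914], E[r] = 0.9644, γ^t·E[r] = 0.316023, running G = 3.930323
t=6: π = [0.1429, 0.1484, 0.1663, 0.1641, 0.1870, 0.1914], E[r] = 0.9644, γ^t·E[r] = 0.252811, running G = 4.183133
t=7: π = [0.1429, 0.1484, 0.1663, 0.1641, 0.1870, 0.1914], E[r] = 0.9644, γ^t·E[r] = 0.202246, running G = 4.385379
t=8: π = [0.1429, 0.1484, 0.1663, 0.1641, 0.1870, 0.1914], E[r] = 0.9644, γ^t·E[r] = 0.161796, running G = 4.547174

G = 4.5472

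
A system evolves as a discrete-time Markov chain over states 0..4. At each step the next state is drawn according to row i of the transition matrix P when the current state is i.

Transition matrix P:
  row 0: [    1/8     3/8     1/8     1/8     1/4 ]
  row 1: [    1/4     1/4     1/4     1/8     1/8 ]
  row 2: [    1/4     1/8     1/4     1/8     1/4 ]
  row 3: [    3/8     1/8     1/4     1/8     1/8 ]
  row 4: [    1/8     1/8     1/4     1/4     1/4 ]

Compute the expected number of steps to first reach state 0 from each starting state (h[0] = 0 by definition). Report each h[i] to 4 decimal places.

h = [0.0000, 4.0635, 4.1270, 3.5556, 4.5714]

First-step conditioning: h[0] = 0; for i ≠ 0, h[i] = 1 + Σ_k P[i][k]·h[k].
  h[1] = 1 + 1/4·h[1] + 1/4·h[2] + 1/8·h[3] + 1/8·h[4]
  h[2] = 1 + 1/8·h[1] + 1/4·h[2] + 1/8·h[3] + 1/4·h[4]
  h[3] = 1 + 1/8·h[1] + 1/4·h[2] + 1/8·h[3] + 1/8·h[4]
  h[4] = 1 + 1/8·h[1] + 1/4·h[2] + 1/4·h[3] + 1/4·h[4]
Solving the 4×4 linear system over states ≠ 0 gives exactly h = [0, 256/63, 260/63, 32/9, 32/7] (h[0] = 0 is the target).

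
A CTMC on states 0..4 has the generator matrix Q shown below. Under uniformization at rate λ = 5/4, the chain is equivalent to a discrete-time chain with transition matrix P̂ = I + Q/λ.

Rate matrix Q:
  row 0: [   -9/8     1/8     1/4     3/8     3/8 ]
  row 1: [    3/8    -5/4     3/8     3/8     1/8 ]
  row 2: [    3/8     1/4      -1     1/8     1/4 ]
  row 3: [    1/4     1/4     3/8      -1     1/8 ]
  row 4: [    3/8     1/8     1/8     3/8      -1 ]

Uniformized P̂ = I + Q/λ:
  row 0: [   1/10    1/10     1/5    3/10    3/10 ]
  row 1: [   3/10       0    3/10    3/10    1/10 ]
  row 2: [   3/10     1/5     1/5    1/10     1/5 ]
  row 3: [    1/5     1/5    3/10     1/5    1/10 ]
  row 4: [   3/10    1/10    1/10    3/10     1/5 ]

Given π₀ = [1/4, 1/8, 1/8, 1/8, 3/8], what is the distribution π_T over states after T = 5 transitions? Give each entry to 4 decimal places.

π = [0.2306, 0.1319, 0.2178, 0.2331, 0.1866]

t=0: π = [0.2500, 0.1250, 0.1250, 0.1250, 0.3750]
t=1: π = [0.2375, 0.1125, 0.1875, 0.2625, 0.2000]
t=2: π = [0.2263, 0.1338, 0.2175, 0.2363, 0.1863]
t=3: π = [0.2311, 0.1320, 0.2184, 0.2329, 0.1856]
t=4: π = [0.2305, 0.1319, 0.2179, 0.2330, 0.1866]
t=5: π = [0.2306, 0.1319, 0.2178, 0.2331, 0.1866]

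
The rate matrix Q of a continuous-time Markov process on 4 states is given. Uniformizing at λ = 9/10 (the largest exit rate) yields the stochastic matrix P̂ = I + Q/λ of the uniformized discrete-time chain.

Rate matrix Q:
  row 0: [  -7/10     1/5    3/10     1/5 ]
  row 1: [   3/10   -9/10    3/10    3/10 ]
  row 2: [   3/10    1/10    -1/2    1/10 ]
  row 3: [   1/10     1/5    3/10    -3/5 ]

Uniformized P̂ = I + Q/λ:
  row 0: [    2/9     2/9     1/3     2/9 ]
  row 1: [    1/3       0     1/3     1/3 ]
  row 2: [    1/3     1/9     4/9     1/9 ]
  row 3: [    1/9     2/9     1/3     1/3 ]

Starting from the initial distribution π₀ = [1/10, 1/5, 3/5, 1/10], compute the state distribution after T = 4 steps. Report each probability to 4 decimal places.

π = [0.2556, 0.1480, 0.3750, 0.2213]

t=0: π = [0.1000, 0.2000, 0.6000, 0.1000]
t=1: π = [0.3000, 0.1111, 0.4000, 0.1889]
t=2: π = [0.2580, 0.1531, 0.3778, 0.2111]
t=3: π = [0.2578, 0.1462, 0.3753, 0.2207]
t=4: π = [0.2556, 0.1480, 0.3750, 0.2213]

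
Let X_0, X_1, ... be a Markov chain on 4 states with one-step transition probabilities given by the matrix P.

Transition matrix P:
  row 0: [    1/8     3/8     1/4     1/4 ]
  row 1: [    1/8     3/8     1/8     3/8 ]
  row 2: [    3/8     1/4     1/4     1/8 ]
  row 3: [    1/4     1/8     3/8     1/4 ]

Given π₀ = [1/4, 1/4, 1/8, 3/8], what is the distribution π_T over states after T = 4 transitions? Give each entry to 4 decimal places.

t=0: π = [0.2500, 0.2500, 0.1250, 0.3750]
t=1: π = [0.2031, 0.2656, 0.2656, 0.2656]
t=2: π = [0.2246, 0.2754, 0.2500, 0.2500]
t=3: π = [0.2188, 0.2813, 0.2468, 0.2532]
t=4: π = [0.2184, 0.2809, 0.2465, 0.2543]

π = [0.2184, 0.2809, 0.2465, 0.2543]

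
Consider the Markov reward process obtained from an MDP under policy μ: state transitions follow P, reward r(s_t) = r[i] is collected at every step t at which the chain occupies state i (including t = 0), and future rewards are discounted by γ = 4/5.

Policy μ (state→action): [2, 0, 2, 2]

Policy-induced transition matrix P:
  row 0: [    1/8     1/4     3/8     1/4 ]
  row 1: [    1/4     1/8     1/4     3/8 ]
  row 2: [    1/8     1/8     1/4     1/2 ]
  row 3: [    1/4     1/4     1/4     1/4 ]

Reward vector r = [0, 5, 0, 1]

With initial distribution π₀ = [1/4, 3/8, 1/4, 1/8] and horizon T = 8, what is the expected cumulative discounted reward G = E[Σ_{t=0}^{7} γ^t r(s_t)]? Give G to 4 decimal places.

G = 6.0521

t=0: π = [0.2500, 0.3750, 0.2500, 0.1250], E[r] = 2.0000, γ^t·E[r] = 2.000000, running G = 2.000000
t=1: π = [0.1875, 0.1719, 0.2813, 0.3594], E[r] = 1.2188, γ^t·E[r] = 0.975000, running G = 2.975000
t=2: π = [0.1914, 0.1934, 0.2734, 0.3418], E[r] = 1.3086, γ^t·E[r] = 0.837500, running G = 3.812500
t=3: π = [0.1919, 0.1917, 0.2739, 0.3425], E[r] = 1.3008, γ^t·E[r] = 0.666000, running G = 4.478500
t=4: π = [0.1918, 0.1918, 0.2740, 0.3424], E[r] = 1.3015, γ^t·E[r] = 0.533075, running G = 5.011575
t=5: π = [0.1918, 0.1918, 0.2740, 0.3425], E[r] = 1.3014, γ^t·E[r] = 0.426428, running G = 5.438003
t=6: π = [0.1918, 0.1918, 0.2740, 0.3425], E[r] = 1.3014, γ^t·E[r] = 0.341147, running G = 5.779150
t=7: π = [0.1918, 0.1918, 0.2740, 0.3425], E[r] = 1.3014, γ^t·E[r] = 0.272917, running G = 6.052066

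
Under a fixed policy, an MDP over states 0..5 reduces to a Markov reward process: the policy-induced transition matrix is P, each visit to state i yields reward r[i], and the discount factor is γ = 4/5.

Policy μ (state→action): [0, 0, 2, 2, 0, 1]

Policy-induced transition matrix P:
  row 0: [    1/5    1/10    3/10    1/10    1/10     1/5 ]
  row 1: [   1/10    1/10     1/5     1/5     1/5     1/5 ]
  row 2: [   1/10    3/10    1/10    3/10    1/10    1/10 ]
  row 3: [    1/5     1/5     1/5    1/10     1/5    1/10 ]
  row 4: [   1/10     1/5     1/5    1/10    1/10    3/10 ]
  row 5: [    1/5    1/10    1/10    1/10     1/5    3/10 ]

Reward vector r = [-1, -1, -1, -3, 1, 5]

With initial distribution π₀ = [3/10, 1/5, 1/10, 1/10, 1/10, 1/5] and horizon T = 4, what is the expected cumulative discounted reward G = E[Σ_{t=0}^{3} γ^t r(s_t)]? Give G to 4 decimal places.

G = 0.6631

t=0: π = [0.3000, 0.2000, 0.1000, 0.1000, 0.1000, 0.2000], E[r] = 0.2000, γ^t·E[r] = 0.200000, running G = 0.200000
t=1: π = [0.1600, 0.1400, 0.2000, 0.1400, 0.1500, 0.2100], E[r] = 0.2800, γ^t·E[r] = 0.224000, running G = 0.424000
t=2: π = [0.1510, 0.1690, 0.1750, 0.1540, 0.1490, 0.2020], E[r] = 0.2020, γ^t·E[r] = 0.129280, running G = 0.553280
t=3: π = [0.1507, 0.1653, 0.1774, 0.1519, 0.1525, 0.2022], E[r] = 0.2144, γ^t·E[r] = 0.109773, running G = 0.663053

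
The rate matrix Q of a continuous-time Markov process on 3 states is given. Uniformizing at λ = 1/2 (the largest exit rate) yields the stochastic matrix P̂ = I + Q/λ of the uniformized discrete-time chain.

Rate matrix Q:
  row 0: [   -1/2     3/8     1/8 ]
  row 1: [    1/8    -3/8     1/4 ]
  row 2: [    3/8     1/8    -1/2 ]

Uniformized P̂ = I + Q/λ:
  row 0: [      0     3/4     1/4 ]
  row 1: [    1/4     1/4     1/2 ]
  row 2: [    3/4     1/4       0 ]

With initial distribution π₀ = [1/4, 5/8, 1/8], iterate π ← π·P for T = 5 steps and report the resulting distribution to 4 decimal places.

π = [0.3145, 0.4102, 0.2754]

t=0: π = [0.2500, 0.6250, 0.1250]
t=1: π = [0.2500, 0.3750, 0.3750]
t=2: π = [0.3750, 0.3750, 0.2500]
t=3: π = [0.2813, 0.4375, 0.2813]
t=4: π = [0.3203, 0.3906, 0.2891]
t=5: π = [0.3145, 0.4102, 0.2754]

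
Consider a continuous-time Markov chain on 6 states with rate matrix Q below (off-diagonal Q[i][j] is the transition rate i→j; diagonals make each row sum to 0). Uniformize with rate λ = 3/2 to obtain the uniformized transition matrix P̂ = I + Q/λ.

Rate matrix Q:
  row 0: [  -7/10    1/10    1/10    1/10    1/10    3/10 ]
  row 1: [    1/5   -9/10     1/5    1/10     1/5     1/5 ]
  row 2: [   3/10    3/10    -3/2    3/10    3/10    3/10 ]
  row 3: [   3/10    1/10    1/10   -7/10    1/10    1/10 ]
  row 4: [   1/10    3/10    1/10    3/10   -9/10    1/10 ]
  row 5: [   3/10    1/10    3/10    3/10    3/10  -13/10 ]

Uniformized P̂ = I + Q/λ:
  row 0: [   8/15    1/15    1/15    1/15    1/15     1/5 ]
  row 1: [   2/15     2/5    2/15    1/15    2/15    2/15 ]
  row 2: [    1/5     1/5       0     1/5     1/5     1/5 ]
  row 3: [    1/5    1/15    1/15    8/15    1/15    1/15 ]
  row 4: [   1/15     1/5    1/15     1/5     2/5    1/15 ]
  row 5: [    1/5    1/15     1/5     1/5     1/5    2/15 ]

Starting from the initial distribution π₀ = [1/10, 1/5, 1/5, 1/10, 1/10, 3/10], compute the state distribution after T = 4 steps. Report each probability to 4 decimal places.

π = [0.2492, 0.1522, 0.0884, 0.2195, 0.1607, 0.1300]

t=0: π = [0.1000, 0.2000, 0.2000, 0.1000, 0.1000, 0.3000]
t=1: π = [0.2067, 0.1733, 0.1067, 0.1933, 0.1800, 0.1400]
t=2: π = [0.2333, 0.1627, 0.0898, 0.2138, 0.1711, 0.1293]
t=3: π = [0.2441, 0.1557, 0.0888, 0.2185, 0.1638, 0.1292]
t=4: π = [0.2492, 0.1522, 0.0884, 0.2195, 0.1607, 0.1300]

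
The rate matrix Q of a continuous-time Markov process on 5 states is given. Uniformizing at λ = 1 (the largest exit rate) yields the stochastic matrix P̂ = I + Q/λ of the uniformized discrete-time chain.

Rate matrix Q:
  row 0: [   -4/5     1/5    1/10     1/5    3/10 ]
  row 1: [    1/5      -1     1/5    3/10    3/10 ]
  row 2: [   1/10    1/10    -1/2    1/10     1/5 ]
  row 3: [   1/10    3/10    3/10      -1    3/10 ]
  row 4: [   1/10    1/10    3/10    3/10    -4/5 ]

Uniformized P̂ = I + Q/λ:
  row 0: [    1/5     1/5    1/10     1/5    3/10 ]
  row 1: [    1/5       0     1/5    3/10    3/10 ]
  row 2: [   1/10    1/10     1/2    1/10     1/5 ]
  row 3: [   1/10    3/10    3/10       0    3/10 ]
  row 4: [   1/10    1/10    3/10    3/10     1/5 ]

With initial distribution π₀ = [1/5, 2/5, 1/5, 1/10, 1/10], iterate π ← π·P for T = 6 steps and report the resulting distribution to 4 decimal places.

π = [0.1259, 0.1335, 0.3268, 0.1708, 0.2430]

t=0: π = [0.2000, 0.4000, 0.2000, 0.1000, 0.1000]
t=1: π = [0.1600, 0.1000, 0.2600, 0.2100, 0.2700]
t=2: π = [0.1260, 0.1480, 0.3100, 0.1690, 0.2470]
t=3: π = [0.1274, 0.1316, 0.3220, 0.1747, 0.2443]
t=4: π = [0.1259, 0.1345, 0.3258, 0.1705, 0.2434]
t=5: π = [0.1260, 0.1332, 0.3265, 0.1711, 0.2431]
t=6: π = [0.1259, 0.1335, 0.3268, 0.1708, 0.2430]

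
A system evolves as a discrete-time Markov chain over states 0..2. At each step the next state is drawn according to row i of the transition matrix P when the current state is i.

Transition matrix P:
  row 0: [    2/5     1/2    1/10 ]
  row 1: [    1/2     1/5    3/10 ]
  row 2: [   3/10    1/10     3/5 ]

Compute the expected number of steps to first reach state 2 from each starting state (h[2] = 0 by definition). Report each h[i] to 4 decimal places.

First-step conditioning: h[2] = 0; for i ≠ 2, h[i] = 1 + Σ_k P[i][k]·h[k].
  h[0] = 1 + 2/5·h[0] + 1/2·h[1]
  h[1] = 1 + 1/2·h[0] + 1/5·h[1]
Solving the 2×2 linear system over states ≠ 2 gives exactly h = [130/23, 110/23, 0] (h[2] = 0 is the target).

h = [5.6522, 4.7826, 0.0000]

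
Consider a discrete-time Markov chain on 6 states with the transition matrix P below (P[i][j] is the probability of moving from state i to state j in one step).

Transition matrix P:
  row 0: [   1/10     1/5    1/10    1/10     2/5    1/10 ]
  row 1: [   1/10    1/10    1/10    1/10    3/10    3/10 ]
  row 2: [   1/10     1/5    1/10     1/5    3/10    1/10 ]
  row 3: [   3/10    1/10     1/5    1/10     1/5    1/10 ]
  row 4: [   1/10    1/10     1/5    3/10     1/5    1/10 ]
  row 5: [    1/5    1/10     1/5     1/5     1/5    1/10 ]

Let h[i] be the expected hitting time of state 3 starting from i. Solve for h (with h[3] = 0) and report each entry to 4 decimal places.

h = [5.4153, 5.4283, 4.9679, 0.0000, 4.4744, 5.0160]

First-step conditioning: h[3] = 0; for i ≠ 3, h[i] = 1 + Σ_k P[i][k]·h[k].
  h[0] = 1 + 1/10·h[0] + 1/5·h[1] + 1/10·h[2] + 2/5·h[4] + 1/10·h[5]
  h[1] = 1 + 1/10·h[0] + 1/10·h[1] + 1/10·h[2] + 3/10·h[4] + 3/10·h[5]
  h[2] = 1 + 1/10·h[0] + 1/5·h[1] + 1/10·h[2] + 3/10·h[4] + 1/10·h[5]
  h[4] = 1 + 1/10·h[0] + 1/10·h[1] + 1/5·h[2] + 1/5·h[4] + 1/10·h[5]
  h[5] = 1 + 1/5·h[0] + 1/10·h[1] + 1/5·h[2] + 1/5·h[4] + 1/10·h[5]
Solving the 5×5 linear system over states ≠ 3 gives exactly h = [134100/24763, 134420/24763, 123020/24763, 0, 110800/24763, 124210/24763] (h[3] = 0 is the target).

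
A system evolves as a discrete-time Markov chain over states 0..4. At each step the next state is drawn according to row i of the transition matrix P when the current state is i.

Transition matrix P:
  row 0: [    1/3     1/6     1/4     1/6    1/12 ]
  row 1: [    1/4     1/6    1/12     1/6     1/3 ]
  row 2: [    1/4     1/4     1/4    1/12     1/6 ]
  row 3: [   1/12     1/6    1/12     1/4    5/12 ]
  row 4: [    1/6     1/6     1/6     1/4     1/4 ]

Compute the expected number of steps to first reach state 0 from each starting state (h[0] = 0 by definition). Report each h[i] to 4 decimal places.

First-step conditioning: h[0] = 0; for i ≠ 0, h[i] = 1 + Σ_k P[i][k]·h[k].
  h[1] = 1 + 1/6·h[1] + 1/12·h[2] + 1/6·h[3] + 1/3·h[4]
  h[2] = 1 + 1/4·h[1] + 1/4·h[2] + 1/12·h[3] + 1/6·h[4]
  h[3] = 1 + 1/6·h[1] + 1/12·h[2] + 1/4·h[3] + 5/12·h[4]
  h[4] = 1 + 1/6·h[1] + 1/6·h[2] + 1/4·h[3] + 1/4·h[4]
Solving the 4×4 linear system over states ≠ 0 gives exactly h = [0, 8658/1661, 8340/1661, 10302/1661, 9426/1661] (h[0] = 0 is the target).

h = [0.0000, 5.2125, 5.0211, 6.2023, 5.6749]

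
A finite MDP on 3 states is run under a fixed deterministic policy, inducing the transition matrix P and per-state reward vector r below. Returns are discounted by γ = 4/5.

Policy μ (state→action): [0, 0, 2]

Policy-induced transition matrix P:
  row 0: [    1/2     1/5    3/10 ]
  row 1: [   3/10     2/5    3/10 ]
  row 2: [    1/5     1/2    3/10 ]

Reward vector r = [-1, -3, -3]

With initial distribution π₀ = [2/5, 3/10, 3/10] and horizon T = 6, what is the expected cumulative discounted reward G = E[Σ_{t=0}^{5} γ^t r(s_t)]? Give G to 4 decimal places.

G = -8.4288

t=0: π = [0.4000, 0.3000, 0.3000], E[r] = -2.2000, γ^t·E[r] = -2.200000, running G = -2.200000
t=1: π = [0.3500, 0.3500, 0.3000], E[r] = -2.3000, γ^t·E[r] = -1.840000, running G = -4.040000
t=2: π = [0.3400, 0.3600, 0.3000], E[r] = -2.3200, γ^t·E[r] = -1.484800, running G = -5.524800
t=3: π = [0.3380, 0.3620, 0.3000], E[r] = -2.3240, γ^t·E[r] = -1.189888, running G = -6.714688
t=4: π = [0.3376, 0.3624, 0.3000], E[r] = -2.3248, γ^t·E[r] = -0.952238, running G = -7.666926
t=5: π = [0.3375, 0.3625, 0.3000], E[r] = -2.3250, γ^t·E[r] = -0.761843, running G = -8.428769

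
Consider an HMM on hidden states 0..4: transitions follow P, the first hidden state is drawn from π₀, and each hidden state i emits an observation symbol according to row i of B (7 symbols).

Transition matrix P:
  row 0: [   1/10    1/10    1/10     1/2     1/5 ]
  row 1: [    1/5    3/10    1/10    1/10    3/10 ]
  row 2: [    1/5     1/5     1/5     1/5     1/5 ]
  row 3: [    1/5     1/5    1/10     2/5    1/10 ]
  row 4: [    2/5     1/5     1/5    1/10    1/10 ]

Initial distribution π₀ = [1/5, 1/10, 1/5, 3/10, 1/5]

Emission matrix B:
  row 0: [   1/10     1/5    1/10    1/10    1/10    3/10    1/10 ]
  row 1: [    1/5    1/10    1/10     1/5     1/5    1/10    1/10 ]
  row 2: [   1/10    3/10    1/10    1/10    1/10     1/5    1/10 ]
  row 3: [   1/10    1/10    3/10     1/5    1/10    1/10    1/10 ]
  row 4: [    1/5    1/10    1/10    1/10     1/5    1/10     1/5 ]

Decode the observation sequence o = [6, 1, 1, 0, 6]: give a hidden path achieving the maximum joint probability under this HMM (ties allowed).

t=0: δ = [2.000e-02, 1.000e-02, 2.000e-02, 3.000e-02, 4.000e-02]  (obs o_0=6)
t=1: δ = [3.200e-03, 8.000e-04, 2.400e-03, 1.200e-03, 4.000e-04]  ψ = [4, 4, 4, 3, 0]  (obs o_1=1)
t=2: δ = [9.600e-05, 4.800e-05, 1.440e-04, 1.600e-04, 6.400e-05]  ψ = [2, 2, 2, 0, 0]  (obs o_2=1)
t=3: δ = [3.200e-06, 6.400e-06, 2.880e-06, 6.400e-06, 5.760e-06]  ψ = [3, 3, 2, 3, 2]  (obs o_3=0)
t=4: δ = [2.304e-07, 1.920e-07, 1.152e-07, 2.560e-07, 3.840e-07]  ψ = [4, 1, 4, 3, 1]  (obs o_4=6)
backtrack: best end state = 4; path = [4, 0, 3, 1, 4]

path = [4, 0, 3, 1, 4]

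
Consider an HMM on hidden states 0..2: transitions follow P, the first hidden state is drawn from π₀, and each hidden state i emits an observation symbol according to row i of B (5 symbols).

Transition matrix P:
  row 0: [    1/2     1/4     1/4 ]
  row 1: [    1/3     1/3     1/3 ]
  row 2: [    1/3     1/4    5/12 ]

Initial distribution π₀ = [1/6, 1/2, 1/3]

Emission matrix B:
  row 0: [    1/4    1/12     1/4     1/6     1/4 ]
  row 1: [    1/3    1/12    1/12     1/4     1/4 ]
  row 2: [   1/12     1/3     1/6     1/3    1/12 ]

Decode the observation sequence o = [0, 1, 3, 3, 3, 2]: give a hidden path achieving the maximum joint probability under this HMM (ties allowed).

t=0: δ = [4.167e-02, 1.667e-01, 2.778e-02]  (obs o_0=0)
t=1: δ = [4.630e-03, 4.630e-03, 1.852e-02]  ψ = [1, 1, 1]  (obs o_1=1)
t=2: δ = [1.029e-03, 1.157e-03, 2.572e-03]  ψ = [2, 2, 2]  (obs o_2=3)
t=3: δ = [1.429e-04, 1.608e-04, 3.572e-04]  ψ = [2, 2, 2]  (obs o_3=3)
t=4: δ = [1.985e-05, 2.233e-05, 4.961e-05]  ψ = [2, 2, 2]  (obs o_4=3)
t=5: δ = [4.135e-06, 1.034e-06, 3.445e-06]  ψ = [2, 2, 2]  (obs o_5=2)
backtrack: best end state = 0; path = [1, 2, 2, 2, 2, 0]

path = [1, 2, 2, 2, 2, 0]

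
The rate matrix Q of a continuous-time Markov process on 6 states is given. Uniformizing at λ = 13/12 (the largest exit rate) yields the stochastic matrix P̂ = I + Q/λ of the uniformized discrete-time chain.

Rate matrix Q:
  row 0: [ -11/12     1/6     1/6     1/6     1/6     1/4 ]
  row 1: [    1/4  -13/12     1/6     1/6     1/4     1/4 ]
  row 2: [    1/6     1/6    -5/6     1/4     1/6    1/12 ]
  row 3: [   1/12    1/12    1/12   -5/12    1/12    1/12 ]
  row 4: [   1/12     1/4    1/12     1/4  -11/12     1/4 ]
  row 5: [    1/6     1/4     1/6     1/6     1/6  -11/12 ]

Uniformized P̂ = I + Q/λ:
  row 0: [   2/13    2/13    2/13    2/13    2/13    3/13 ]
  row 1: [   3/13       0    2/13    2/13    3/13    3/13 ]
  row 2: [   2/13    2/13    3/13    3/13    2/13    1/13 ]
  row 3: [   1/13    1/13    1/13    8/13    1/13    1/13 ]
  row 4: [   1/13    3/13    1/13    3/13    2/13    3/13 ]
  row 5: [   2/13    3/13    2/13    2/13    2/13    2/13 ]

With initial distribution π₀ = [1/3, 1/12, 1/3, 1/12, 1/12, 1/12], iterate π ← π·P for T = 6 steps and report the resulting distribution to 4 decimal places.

π = [0.1286, 0.1313, 0.1283, 0.3224, 0.1393, 0.1501]

t=0: π = [0.3333, 0.0833, 0.3333, 0.0833, 0.0833, 0.0833]
t=1: π = [0.1474, 0.1474, 0.1667, 0.2244, 0.1538, 0.1603]
t=2: π = [0.1361, 0.1381, 0.1376, 0.2821, 0.1479, 0.1583]
t=3: π = [0.1314, 0.1345, 0.1314, 0.3060, 0.1428, 0.1540]
t=4: π = [0.1297, 0.1325, 0.1294, 0.3162, 0.1407, 0.1516]
t=5: π = [0.1289, 0.1316, 0.1287, 0.3205, 0.1397, 0.1506]
t=6: π = [0.1286, 0.1313, 0.1283, 0.3224, 0.1393, 0.1501]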